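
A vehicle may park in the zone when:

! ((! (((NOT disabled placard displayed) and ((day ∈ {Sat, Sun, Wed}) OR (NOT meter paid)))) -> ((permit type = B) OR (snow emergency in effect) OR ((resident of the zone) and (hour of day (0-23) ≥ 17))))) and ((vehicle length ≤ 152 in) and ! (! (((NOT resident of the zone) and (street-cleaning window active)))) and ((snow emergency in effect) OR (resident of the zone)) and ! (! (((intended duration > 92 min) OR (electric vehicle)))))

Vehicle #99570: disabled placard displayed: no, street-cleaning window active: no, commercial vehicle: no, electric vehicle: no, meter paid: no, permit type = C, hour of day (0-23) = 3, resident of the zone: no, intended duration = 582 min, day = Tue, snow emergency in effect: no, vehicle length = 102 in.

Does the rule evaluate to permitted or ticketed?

Atomic conditions:
  NOT disabled placard displayed: no → true
  day ∈ {Sat, Sun, Wed}: Tue is not in the set → false
  NOT meter paid: no → true
  permit type = B: C == B is false
  snow emergency in effect: no → false
  resident of the zone: no → false
  hour of day (0-23) ≥ 17: 3 ≥ 17 is false
  vehicle length ≤ 152 in: 102 ≤ 152 is true
  NOT resident of the zone: no → true
  street-cleaning window active: no → false
  intended duration > 92 min: 582 > 92 is true
  electric vehicle: no → false
Combine:
[1.1.1.1.2] false OR true = true
[1.1.1.1] true AND true = true
[1.1.1] NOT true = false
[1.1.2.3] false AND false = false
[1.1.2] false OR false OR false = false
[1.1] false → false (antecedent false ⇒ implication holds) = true
[1] NOT true = false
[2.2.1.1] true AND false = false
[2.2.1] NOT false = true
[2.2] NOT true = false
[2.3] false OR false = false
[2.4.1.1] true OR false = true
[2.4.1] NOT true = false
[2.4] NOT false = true
[2] true AND false AND false AND true = false
[root] false AND false = false
Overall: false → ticketed

Ticketed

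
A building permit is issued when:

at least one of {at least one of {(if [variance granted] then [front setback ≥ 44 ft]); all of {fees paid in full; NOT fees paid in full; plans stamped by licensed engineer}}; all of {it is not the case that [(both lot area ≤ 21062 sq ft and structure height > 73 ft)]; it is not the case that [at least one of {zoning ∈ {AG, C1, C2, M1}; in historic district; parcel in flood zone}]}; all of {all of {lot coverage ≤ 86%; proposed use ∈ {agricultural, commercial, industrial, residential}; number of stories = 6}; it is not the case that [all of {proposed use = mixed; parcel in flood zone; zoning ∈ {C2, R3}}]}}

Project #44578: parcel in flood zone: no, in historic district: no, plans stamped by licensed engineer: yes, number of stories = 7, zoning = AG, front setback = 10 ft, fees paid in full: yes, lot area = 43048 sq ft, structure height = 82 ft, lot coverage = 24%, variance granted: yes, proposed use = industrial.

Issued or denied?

Atomic conditions:
  variance granted: yes → true
  front setback ≥ 44 ft: 10 ≥ 44 is false
  fees paid in full: yes → true
  NOT fees paid in full: yes → false
  plans stamped by licensed engineer: yes → true
  lot area ≤ 21062 sq ft: 43048 ≤ 21062 is false
  structure height > 73 ft: 82 > 73 is true
  zoning ∈ {AG, C1, C2, M1}: AG is in the set → true
  in historic district: no → false
  parcel in flood zone: no → false
  lot coverage ≤ 86%: 24 ≤ 86 is true
  proposed use ∈ {agricultural, commercial, industrial, residential}: industrial is in the set → true
  number of stories = 6: 7 == 6 is false
  proposed use = mixed: industrial == mixed is false
  zoning ∈ {C2, R3}: AG is not in the set → false
Combine:
[1.1] true → false = false
[1.2] true AND false AND true = false
[1] false OR false = false
[2.1.1] false AND true = false
[2.1] NOT false = true
[2.2.1] true OR false OR false = true
[2.2] NOT true = false
[2] true AND false = false
[3.1] true AND true AND false = false
[3.2.1] false AND false AND false = false
[3.2] NOT false = true
[3] false AND true = false
[root] false OR false OR false = false
Overall: false → denied

Denied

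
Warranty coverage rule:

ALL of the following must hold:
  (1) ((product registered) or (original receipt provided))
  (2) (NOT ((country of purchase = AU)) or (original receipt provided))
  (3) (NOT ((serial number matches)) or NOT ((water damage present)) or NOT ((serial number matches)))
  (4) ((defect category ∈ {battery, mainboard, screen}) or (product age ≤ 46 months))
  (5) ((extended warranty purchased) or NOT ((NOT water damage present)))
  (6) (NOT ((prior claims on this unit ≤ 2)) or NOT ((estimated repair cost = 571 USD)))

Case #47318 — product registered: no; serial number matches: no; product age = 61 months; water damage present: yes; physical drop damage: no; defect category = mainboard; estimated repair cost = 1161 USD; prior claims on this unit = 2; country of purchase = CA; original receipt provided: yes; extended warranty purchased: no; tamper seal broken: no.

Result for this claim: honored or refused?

Honored

Atomic conditions:
  product registered: no → false
  original receipt provided: yes → true
  country of purchase = AU: CA == AU is false
  serial number matches: no → false
  water damage present: yes → true
  defect category ∈ {battery, mainboard, screen}: mainboard is in the set → true
  product age ≤ 46 months: 61 ≤ 46 is false
  extended warranty purchased: no → false
  NOT water damage present: yes → false
  prior claims on this unit ≤ 2: 2 ≤ 2 is true
  estimated repair cost = 571 USD: 1161 == 571 is false
Combine:
[1] false OR true = true
[2.1] NOT false = true
[2] true OR true = true
[3.1] NOT false = true
[3.2] NOT true = false
[3.3] NOT false = true
[3] true OR false OR true = true
[4] true OR false = true
[5.2] NOT false = true
[5] false OR true = true
[6.1] NOT true = false
[6.2] NOT false = true
[6] false OR true = true
[root] true AND true AND true AND true AND true AND true = true
Overall: true → honored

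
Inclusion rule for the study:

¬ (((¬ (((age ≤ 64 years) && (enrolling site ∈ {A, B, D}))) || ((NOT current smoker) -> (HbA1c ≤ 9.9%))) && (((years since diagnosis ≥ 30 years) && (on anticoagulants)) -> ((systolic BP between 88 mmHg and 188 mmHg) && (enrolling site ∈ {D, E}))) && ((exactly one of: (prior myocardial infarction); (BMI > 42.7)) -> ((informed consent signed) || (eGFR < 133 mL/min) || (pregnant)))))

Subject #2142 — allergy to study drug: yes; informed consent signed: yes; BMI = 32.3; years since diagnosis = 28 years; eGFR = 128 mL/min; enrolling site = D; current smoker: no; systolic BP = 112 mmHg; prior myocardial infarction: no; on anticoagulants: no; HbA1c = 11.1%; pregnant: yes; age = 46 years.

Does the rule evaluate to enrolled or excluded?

Enrolled

Atomic conditions:
  age ≤ 64 years: 46 ≤ 64 is true
  enrolling site ∈ {A, B, D}: D is in the set → true
  NOT current smoker: no → true
  HbA1c ≤ 9.9%: 11.1 ≤ 9.9 is false
  years since diagnosis ≥ 30 years: 28 ≥ 30 is false
  on anticoagulants: no → false
  systolic BP between 88 mmHg and 188 mmHg: 112 in [88, 188] is true
  enrolling site ∈ {D, E}: D is in the set → true
  prior myocardial infarction: no → false
  BMI > 42.7: 32.3 > 42.7 is false
  informed consent signed: yes → true
  eGFR < 133 mL/min: 128 < 133 is true
  pregnant: yes → true
Combine:
[1.1.1.1] true AND true = true
[1.1.1] NOT true = false
[1.1.2] true → false = false
[1.1] false OR false = false
[1.2.1] false AND false = false
[1.2.2] true AND true = true
[1.2] false → true (antecedent false ⇒ implication holds) = true
[1.3.1] exactly-one(false, false) = false
[1.3.2] true OR true OR true = true
[1.3] false → true (antecedent false ⇒ implication holds) = true
[1] false AND true AND true = false
[root] NOT false = true
Overall: true → enrolled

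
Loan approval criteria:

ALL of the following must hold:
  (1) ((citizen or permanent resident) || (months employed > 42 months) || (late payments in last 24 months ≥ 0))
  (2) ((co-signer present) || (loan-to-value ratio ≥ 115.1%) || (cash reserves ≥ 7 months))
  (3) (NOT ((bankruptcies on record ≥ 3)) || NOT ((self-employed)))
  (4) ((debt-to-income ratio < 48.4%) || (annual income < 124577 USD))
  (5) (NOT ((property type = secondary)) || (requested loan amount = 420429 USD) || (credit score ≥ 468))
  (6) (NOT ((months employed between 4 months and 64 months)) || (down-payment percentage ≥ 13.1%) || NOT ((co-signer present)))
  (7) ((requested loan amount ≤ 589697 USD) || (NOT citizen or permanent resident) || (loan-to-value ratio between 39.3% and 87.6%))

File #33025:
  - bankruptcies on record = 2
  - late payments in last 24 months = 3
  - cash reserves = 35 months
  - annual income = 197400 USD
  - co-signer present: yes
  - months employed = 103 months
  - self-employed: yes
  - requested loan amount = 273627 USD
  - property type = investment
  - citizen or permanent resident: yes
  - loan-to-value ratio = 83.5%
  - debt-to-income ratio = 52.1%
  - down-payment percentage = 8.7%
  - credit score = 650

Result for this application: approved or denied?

Atomic conditions:
  citizen or permanent resident: yes → true
  months employed > 42 months: 103 > 42 is true
  late payments in last 24 months ≥ 0: 3 ≥ 0 is true
  co-signer present: yes → true
  loan-to-value ratio ≥ 115.1%: 83.5 ≥ 115.1 is false
  cash reserves ≥ 7 months: 35 ≥ 7 is true
  bankruptcies on record ≥ 3: 2 ≥ 3 is false
  self-employed: yes → true
  debt-to-income ratio < 48.4%: 52.1 < 48.4 is false
  annual income < 124577 USD: 197400 < 124577 is false
  property type = secondary: investment == secondary is false
  requested loan amount = 420429 USD: 273627 == 420429 is false
  credit score ≥ 468: 650 ≥ 468 is true
  months employed between 4 months and 64 months: 103 in [4, 64] is false
  down-payment percentage ≥ 13.1%: 8.7 ≥ 13.1 is false
  requested loan amount ≤ 589697 USD: 273627 ≤ 589697 is true
  NOT citizen or permanent resident: yes → false
  loan-to-value ratio between 39.3% and 87.6%: 83.5 in [39.3, 87.6] is true
Combine:
[1] true OR true OR true = true
[2] true OR false OR true = true
[3.1] NOT false = true
[3.2] NOT true = false
[3] true OR false = true
[4] false OR false = false
[5.1] NOT false = true
[5] true OR false OR true = true
[6.1] NOT false = true
[6.3] NOT true = false
[6] true OR false OR false = true
[7] true OR false OR true = true
[root] true AND true AND true AND false AND true AND true AND true = false
Overall: false → denied

Denied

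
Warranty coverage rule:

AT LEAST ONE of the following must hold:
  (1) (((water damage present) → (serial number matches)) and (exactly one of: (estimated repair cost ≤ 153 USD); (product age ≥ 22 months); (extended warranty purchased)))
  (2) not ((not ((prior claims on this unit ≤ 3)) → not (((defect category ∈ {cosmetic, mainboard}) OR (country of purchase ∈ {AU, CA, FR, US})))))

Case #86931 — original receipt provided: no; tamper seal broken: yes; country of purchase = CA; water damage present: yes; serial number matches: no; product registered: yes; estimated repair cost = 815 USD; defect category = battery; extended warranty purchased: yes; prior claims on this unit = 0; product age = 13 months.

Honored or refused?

Atomic conditions:
  water damage present: yes → true
  serial number matches: no → false
  estimated repair cost ≤ 153 USD: 815 ≤ 153 is false
  product age ≥ 22 months: 13 ≥ 22 is false
  extended warranty purchased: yes → true
  prior claims on this unit ≤ 3: 0 ≤ 3 is true
  defect category ∈ {cosmetic, mainboard}: battery is not in the set → false
  country of purchase ∈ {AU, CA, FR, US}: CA is in the set → true
Combine:
[1.1] true → false = false
[1.2] exactly-one(false, false, true) = true
[1] false AND true = false
[2.1.1] NOT true = false
[2.1.2.1] false OR true = true
[2.1.2] NOT true = false
[2.1] false → false (antecedent false ⇒ implication holds) = true
[2] NOT true = false
[root] false OR false = false
Overall: false → refused

Refused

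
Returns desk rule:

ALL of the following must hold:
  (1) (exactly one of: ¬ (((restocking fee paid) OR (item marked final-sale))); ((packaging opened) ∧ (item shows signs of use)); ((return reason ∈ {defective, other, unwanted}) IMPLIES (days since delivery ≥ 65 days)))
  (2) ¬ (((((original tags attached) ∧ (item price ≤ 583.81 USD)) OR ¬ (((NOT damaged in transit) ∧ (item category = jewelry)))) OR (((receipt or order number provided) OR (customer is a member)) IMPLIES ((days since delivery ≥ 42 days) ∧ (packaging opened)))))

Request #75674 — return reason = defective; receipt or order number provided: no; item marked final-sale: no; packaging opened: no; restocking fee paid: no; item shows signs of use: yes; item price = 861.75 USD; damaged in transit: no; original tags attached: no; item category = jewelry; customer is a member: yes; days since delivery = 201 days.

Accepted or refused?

Refused

Atomic conditions:
  restocking fee paid: no → false
  item marked final-sale: no → false
  packaging opened: no → false
  item shows signs of use: yes → true
  return reason ∈ {defective, other, unwanted}: defective is in the set → true
  days since delivery ≥ 65 days: 201 ≥ 65 is true
  original tags attached: no → false
  item price ≤ 583.81 USD: 861.75 ≤ 583.81 is false
  NOT damaged in transit: no → true
  item category = jewelry: jewelry == jewelry is true
  receipt or order number provided: no → false
  customer is a member: yes → true
  days since delivery ≥ 42 days: 201 ≥ 42 is true
Combine:
[1.1.1] false OR false = false
[1.1] NOT false = true
[1.2] false AND true = false
[1.3] true → true = true
[1] exactly-one(true, false, true) = false
[2.1.1.1] false AND false = false
[2.1.1.2.1] true AND true = true
[2.1.1.2] NOT true = false
[2.1.1] false OR false = false
[2.1.2.1] false OR true = true
[2.1.2.2] true AND false = false
[2.1.2] true → false = false
[2.1] false OR false = false
[2] NOT false = true
[root] false AND true = false
Overall: false → refused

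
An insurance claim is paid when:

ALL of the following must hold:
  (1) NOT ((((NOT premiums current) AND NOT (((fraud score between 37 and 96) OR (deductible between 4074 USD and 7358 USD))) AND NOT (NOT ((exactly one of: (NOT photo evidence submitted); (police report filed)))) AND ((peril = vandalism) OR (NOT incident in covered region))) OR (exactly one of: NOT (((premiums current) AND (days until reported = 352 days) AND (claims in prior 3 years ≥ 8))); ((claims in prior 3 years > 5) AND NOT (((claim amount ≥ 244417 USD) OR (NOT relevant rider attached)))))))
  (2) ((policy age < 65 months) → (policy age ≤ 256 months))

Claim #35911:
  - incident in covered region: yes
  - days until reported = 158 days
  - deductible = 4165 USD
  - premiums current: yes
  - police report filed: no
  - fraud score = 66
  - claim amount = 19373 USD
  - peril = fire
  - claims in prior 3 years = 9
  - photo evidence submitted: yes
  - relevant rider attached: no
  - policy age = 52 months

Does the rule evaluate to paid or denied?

Denied

Atomic conditions:
  NOT premiums current: yes → false
  fraud score between 37 and 96: 66 in [37, 96] is true
  deductible between 4074 USD and 7358 USD: 4165 in [4074, 7358] is true
  NOT photo evidence submitted: yes → false
  police report filed: no → false
  peril = vandalism: fire == vandalism is false
  NOT incident in covered region: yes → false
  premiums current: yes → true
  days until reported = 352 days: 158 == 352 is false
  claims in prior 3 years ≥ 8: 9 ≥ 8 is true
  claims in prior 3 years > 5: 9 > 5 is true
  claim amount ≥ 244417 USD: 19373 ≥ 244417 is false
  NOT relevant rider attached: no → true
  policy age < 65 months: 52 < 65 is true
  policy age ≤ 256 months: 52 ≤ 256 is true
Combine:
[1.1.1.2.1] true OR true = true
[1.1.1.2] NOT true = false
[1.1.1.3.1.1] exactly-one(false, false) = false
[1.1.1.3.1] NOT false = true
[1.1.1.3] NOT true = false
[1.1.1.4] false OR false = false
[1.1.1] false AND false AND false AND false = false
[1.1.2.1.1] true AND false AND true = false
[1.1.2.1] NOT false = true
[1.1.2.2.2.1] false OR true = true
[1.1.2.2.2] NOT true = false
[1.1.2.2] true AND false = false
[1.1.2] exactly-one(true, false) = true
[1.1] false OR true = true
[1] NOT true = false
[2] true → true = true
[root] false AND true = false
Overall: false → denied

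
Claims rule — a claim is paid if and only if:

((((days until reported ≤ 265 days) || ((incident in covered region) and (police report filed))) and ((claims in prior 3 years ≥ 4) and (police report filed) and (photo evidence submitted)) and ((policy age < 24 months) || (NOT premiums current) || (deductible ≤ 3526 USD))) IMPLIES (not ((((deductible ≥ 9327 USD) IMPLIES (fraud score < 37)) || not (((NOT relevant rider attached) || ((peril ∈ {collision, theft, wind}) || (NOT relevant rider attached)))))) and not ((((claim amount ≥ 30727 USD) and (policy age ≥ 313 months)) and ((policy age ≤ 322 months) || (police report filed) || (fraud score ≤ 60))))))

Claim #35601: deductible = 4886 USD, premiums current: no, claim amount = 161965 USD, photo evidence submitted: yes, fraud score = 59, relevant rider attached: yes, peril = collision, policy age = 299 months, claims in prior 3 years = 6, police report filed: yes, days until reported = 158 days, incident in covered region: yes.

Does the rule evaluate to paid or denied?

Atomic conditions:
  days until reported ≤ 265 days: 158 ≤ 265 is true
  incident in covered region: yes → true
  police report filed: yes → true
  claims in prior 3 years ≥ 4: 6 ≥ 4 is true
  photo evidence submitted: yes → true
  policy age < 24 months: 299 < 24 is false
  NOT premiums current: no → true
  deductible ≤ 3526 USD: 4886 ≤ 3526 is false
  deductible ≥ 9327 USD: 4886 ≥ 9327 is false
  fraud score < 37: 59 < 37 is false
  NOT relevant rider attached: yes → false
  peril ∈ {collision, theft, wind}: collision is in the set → true
  claim amount ≥ 30727 USD: 161965 ≥ 30727 is true
  policy age ≥ 313 months: 299 ≥ 313 is false
  policy age ≤ 322 months: 299 ≤ 322 is true
  fraud score ≤ 60: 59 ≤ 60 is true
Combine:
[1.1.2] true AND true = true
[1.1] true OR true = true
[1.2] true AND true AND true = true
[1.3] false OR true OR false = true
[1] true AND true AND true = true
[2.1.1.1] false → false (antecedent false ⇒ implication holds) = true
[2.1.1.2.1.2] true OR false = true
[2.1.1.2.1] false OR true = true
[2.1.1.2] NOT true = false
[2.1.1] true OR false = true
[2.1] NOT true = false
[2.2.1.1] true AND false = false
[2.2.1.2] true OR true OR true = true
[2.2.1] false AND true = false
[2.2] NOT false = true
[2] false AND true = false
[root] true → false = false
Overall: false → denied

Denied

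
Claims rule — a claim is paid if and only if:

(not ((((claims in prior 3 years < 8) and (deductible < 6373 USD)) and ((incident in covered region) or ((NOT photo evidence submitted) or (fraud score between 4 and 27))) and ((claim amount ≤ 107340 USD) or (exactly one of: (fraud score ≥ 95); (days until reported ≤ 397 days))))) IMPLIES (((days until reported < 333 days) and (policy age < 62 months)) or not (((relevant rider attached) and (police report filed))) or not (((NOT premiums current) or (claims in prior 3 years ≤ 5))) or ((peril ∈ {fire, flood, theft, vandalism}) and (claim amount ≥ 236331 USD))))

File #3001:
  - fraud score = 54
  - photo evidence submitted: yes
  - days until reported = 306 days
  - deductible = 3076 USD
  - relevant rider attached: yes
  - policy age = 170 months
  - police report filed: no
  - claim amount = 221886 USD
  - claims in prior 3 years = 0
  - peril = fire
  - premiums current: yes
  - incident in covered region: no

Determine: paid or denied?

Atomic conditions:
  claims in prior 3 years < 8: 0 < 8 is true
  deductible < 6373 USD: 3076 < 6373 is true
  incident in covered region: no → false
  NOT photo evidence submitted: yes → false
  fraud score between 4 and 27: 54 in [4, 27] is false
  claim amount ≤ 107340 USD: 221886 ≤ 107340 is false
  fraud score ≥ 95: 54 ≥ 95 is false
  days until reported ≤ 397 days: 306 ≤ 397 is true
  days until reported < 333 days: 306 < 333 is true
  policy age < 62 months: 170 < 62 is false
  relevant rider attached: yes → true
  police report filed: no → false
  NOT premiums current: yes → false
  claims in prior 3 years ≤ 5: 0 ≤ 5 is true
  peril ∈ {fire, flood, theft, vandalism}: fire is in the set → true
  claim amount ≥ 236331 USD: 221886 ≥ 236331 is false
Combine:
[1.1.1] true AND true = true
[1.1.2.2] false OR false = false
[1.1.2] false OR false = false
[1.1.3.2] exactly-one(false, true) = true
[1.1.3] false OR true = true
[1.1] true AND false AND true = false
[1] NOT false = true
[2.1] true AND false = false
[2.2.1] true AND false = false
[2.2] NOT false = true
[2.3.1] false OR true = true
[2.3] NOT true = false
[2.4] true AND false = false
[2] false OR true OR false OR false = true
[root] true → true = true
Overall: true → paid

Paid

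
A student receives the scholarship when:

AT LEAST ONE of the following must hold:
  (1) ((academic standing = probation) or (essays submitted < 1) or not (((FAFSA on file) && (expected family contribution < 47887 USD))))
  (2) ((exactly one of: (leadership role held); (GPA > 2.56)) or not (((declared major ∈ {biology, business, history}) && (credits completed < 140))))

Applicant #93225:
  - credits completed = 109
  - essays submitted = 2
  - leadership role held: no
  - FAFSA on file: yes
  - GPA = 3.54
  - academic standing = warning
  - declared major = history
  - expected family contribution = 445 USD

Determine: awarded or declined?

Atomic conditions:
  academic standing = probation: warning == probation is false
  essays submitted < 1: 2 < 1 is false
  FAFSA on file: yes → true
  expected family contribution < 47887 USD: 445 < 47887 is true
  leadership role held: no → false
  GPA > 2.56: 3.54 > 2.56 is true
  declared major ∈ {biology, business, history}: history is in the set → true
  credits completed < 140: 109 < 140 is true
Combine:
[1.3.1] true AND true = true
[1.3] NOT true = false
[1] false OR false OR false = false
[2.1] exactly-one(false, true) = true
[2.2.1] true AND true = true
[2.2] NOT true = false
[2] true OR false = true
[root] false OR true = true
Overall: true → awarded

Awarded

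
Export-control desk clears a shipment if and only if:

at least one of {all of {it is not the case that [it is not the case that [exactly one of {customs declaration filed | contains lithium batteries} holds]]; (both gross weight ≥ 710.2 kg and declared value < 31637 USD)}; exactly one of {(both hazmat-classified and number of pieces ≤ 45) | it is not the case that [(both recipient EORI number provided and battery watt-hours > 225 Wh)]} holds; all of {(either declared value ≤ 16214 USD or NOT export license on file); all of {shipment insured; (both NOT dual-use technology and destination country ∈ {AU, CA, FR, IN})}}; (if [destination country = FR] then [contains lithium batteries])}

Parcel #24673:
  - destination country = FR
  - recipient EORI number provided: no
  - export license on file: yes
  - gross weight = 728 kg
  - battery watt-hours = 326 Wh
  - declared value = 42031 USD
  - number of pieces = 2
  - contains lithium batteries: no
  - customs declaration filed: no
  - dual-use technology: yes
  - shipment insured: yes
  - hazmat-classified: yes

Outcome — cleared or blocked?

Atomic conditions:
  customs declaration filed: no → false
  contains lithium batteries: no → false
  gross weight ≥ 710.2 kg: 728 ≥ 710.2 is true
  declared value < 31637 USD: 42031 < 31637 is false
  hazmat-classified: yes → true
  number of pieces ≤ 45: 2 ≤ 45 is true
  recipient EORI number provided: no → false
  battery watt-hours > 225 Wh: 326 > 225 is true
  declared value ≤ 16214 USD: 42031 ≤ 16214 is false
  NOT export license on file: yes → false
  shipment insured: yes → true
  NOT dual-use technology: yes → false
  destination country ∈ {AU, CA, FR, IN}: FR is in the set → true
  destination country = FR: FR == FR is true
Combine:
[1.1.1.1] exactly-one(false, false) = false
[1.1.1] NOT false = true
[1.1] NOT true = false
[1.2] true AND false = false
[1] false AND false = false
[2.1] true AND true = true
[2.2.1] false AND true = false
[2.2] NOT false = true
[2] exactly-one(true, true) = false
[3.1] false OR false = false
[3.2.2] false AND true = false
[3.2] true AND false = false
[3] false AND false = false
[4] true → false = false
[root] false OR false OR false OR false = false
Overall: false → blocked

Blocked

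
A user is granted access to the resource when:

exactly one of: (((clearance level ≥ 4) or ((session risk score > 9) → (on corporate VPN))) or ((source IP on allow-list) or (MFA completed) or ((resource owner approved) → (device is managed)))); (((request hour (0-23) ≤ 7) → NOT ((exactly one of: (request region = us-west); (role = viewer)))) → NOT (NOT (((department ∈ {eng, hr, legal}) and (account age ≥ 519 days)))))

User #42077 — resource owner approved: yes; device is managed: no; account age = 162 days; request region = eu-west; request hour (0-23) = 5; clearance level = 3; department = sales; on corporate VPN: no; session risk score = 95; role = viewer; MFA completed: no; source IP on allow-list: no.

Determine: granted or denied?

Granted

Atomic conditions:
  clearance level ≥ 4: 3 ≥ 4 is false
  session risk score > 9: 95 > 9 is true
  on corporate VPN: no → false
  source IP on allow-list: no → false
  MFA completed: no → false
  resource owner approved: yes → true
  device is managed: no → false
  request hour (0-23) ≤ 7: 5 ≤ 7 is true
  request region = us-west: eu-west == us-west is false
  role = viewer: viewer == viewer is true
  department ∈ {eng, hr, legal}: sales is not in the set → false
  account age ≥ 519 days: 162 ≥ 519 is false
Combine:
[1.1.2] true → false = false
[1.1] false OR false = false
[1.2.3] true → false = false
[1.2] false OR false OR false = false
[1] false OR false = false
[2.1.2.1] exactly-one(false, true) = true
[2.1.2] NOT true = false
[2.1] true → false = false
[2.2.1.1] false AND false = false
[2.2.1] NOT false = true
[2.2] NOT true = false
[2] false → false (antecedent false ⇒ implication holds) = true
[root] exactly-one(false, true) = true
Overall: true → granted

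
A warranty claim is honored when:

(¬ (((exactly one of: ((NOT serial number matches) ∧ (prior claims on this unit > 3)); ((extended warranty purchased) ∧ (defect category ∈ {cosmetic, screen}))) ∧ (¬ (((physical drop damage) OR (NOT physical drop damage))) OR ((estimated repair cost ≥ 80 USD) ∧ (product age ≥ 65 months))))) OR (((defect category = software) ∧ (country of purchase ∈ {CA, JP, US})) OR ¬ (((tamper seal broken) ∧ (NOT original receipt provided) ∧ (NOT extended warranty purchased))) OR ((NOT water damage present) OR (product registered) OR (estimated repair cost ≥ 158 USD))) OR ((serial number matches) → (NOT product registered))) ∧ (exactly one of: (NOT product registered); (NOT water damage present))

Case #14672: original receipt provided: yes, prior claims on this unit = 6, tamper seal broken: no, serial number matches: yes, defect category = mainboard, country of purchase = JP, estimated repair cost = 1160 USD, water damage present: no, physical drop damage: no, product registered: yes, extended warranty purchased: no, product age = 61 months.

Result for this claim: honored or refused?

Honored

Atomic conditions:
  NOT serial number matches: yes → false
  prior claims on this unit > 3: 6 > 3 is true
  extended warranty purchased: no → false
  defect category ∈ {cosmetic, screen}: mainboard is not in the set → false
  physical drop damage: no → false
  NOT physical drop damage: no → true
  estimated repair cost ≥ 80 USD: 1160 ≥ 80 is true
  product age ≥ 65 months: 61 ≥ 65 is false
  defect category = software: mainboard == software is false
  country of purchase ∈ {CA, JP, US}: JP is in the set → true
  tamper seal broken: no → false
  NOT original receipt provided: yes → false
  NOT extended warranty purchased: no → true
  NOT water damage present: no → true
  product registered: yes → true
  estimated repair cost ≥ 158 USD: 1160 ≥ 158 is true
  serial number matches: yes → true
  NOT product registered: yes → false
Combine:
[1.1.1.1.1] false AND true = false
[1.1.1.1.2] false AND false = false
[1.1.1.1] exactly-one(false, false) = false
[1.1.1.2.1.1] false OR true = true
[1.1.1.2.1] NOT true = false
[1.1.1.2.2] true AND false = false
[1.1.1.2] false OR false = false
[1.1.1] false AND false = false
[1.1] NOT false = true
[1.2.1] false AND true = false
[1.2.2.1] false AND false AND true = false
[1.2.2] NOT false = true
[1.2.3] true OR true OR true = true
[1.2] false OR true OR true = true
[1.3] true → false = false
[1] true OR true OR false = true
[2] exactly-one(false, true) = true
[root] true AND true = true
Overall: true → honored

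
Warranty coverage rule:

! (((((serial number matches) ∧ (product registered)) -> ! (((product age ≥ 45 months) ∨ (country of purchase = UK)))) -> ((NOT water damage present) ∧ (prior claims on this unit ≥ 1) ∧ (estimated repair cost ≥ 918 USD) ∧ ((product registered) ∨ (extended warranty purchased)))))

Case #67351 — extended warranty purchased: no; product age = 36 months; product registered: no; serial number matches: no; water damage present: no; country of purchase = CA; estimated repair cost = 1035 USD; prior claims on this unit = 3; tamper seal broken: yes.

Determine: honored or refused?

Honored

Atomic conditions:
  serial number matches: no → false
  product registered: no → false
  product age ≥ 45 months: 36 ≥ 45 is false
  country of purchase = UK: CA == UK is false
  NOT water damage present: no → true
  prior claims on this unit ≥ 1: 3 ≥ 1 is true
  estimated repair cost ≥ 918 USD: 1035 ≥ 918 is true
  extended warranty purchased: no → false
Combine:
[1.1.1] false AND false = false
[1.1.2.1] false OR false = false
[1.1.2] NOT false = true
[1.1] false → true (antecedent false ⇒ implication holds) = true
[1.2.4] false OR false = false
[1.2] true AND true AND true AND false = false
[1] true → false = false
[root] NOT false = true
Overall: true → honored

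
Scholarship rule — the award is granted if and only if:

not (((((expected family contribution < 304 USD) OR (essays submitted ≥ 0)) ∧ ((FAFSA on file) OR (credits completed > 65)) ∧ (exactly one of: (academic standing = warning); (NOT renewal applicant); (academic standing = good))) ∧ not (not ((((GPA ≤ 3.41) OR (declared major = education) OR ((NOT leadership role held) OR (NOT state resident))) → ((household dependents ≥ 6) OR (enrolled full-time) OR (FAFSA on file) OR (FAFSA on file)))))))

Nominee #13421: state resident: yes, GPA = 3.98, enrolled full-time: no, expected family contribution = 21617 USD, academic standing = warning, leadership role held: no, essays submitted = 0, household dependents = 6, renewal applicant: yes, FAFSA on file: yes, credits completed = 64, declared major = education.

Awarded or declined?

Atomic conditions:
  expected family contribution < 304 USD: 21617 < 304 is false
  essays submitted ≥ 0: 0 ≥ 0 is true
  FAFSA on file: yes → true
  credits completed > 65: 64 > 65 is false
  academic standing = warning: warning == warning is true
  NOT renewal applicant: yes → false
  academic standing = good: warning == good is false
  GPA ≤ 3.41: 3.98 ≤ 3.41 is false
  declared major = education: education == education is true
  NOT leadership role held: no → true
  NOT state resident: yes → false
  household dependents ≥ 6: 6 ≥ 6 is true
  enrolled full-time: no → false
Combine:
[1.1.1] false OR true = true
[1.1.2] true OR false = true
[1.1.3] exactly-one(true, false, false) = true
[1.1] true AND true AND true = true
[1.2.1.1.1.3] true OR false = true
[1.2.1.1.1] false OR true OR true = true
[1.2.1.1.2] true OR false OR true OR true = true
[1.2.1.1] true → true = true
[1.2.1] NOT true = false
[1.2] NOT false = true
[1] true AND true = true
[root] NOT true = false
Overall: false → declined

Declined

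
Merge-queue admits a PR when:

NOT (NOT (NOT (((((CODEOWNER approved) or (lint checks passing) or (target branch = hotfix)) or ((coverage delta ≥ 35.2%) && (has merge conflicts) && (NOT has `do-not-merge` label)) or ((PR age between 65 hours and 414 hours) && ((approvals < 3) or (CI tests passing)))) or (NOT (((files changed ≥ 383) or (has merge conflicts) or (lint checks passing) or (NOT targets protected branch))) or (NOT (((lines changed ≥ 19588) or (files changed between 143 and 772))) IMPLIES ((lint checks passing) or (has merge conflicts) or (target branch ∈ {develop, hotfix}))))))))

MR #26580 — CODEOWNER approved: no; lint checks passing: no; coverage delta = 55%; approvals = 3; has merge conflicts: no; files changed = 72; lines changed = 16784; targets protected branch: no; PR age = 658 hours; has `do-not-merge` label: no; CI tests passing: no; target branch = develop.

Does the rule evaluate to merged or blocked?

Blocked

Atomic conditions:
  CODEOWNER approved: no → false
  lint checks passing: no → false
  target branch = hotfix: develop == hotfix is false
  coverage delta ≥ 35.2%: 55 ≥ 35.2 is true
  has merge conflicts: no → false
  NOT has `do-not-merge` label: no → true
  PR age between 65 hours and 414 hours: 658 in [65, 414] is false
  approvals < 3: 3 < 3 is false
  CI tests passing: no → false
  files changed ≥ 383: 72 ≥ 383 is false
  NOT targets protected branch: no → true
  lines changed ≥ 19588: 16784 ≥ 19588 is false
  files changed between 143 and 772: 72 in [143, 772] is false
  target branch ∈ {develop, hotfix}: develop is in the set → true
Combine:
[1.1.1.1.1] false OR false OR false = false
[1.1.1.1.2] true AND false AND true = false
[1.1.1.1.3.2] false OR false = false
[1.1.1.1.3] false AND false = false
[1.1.1.1] false OR false OR false = false
[1.1.1.2.1.1] false OR false OR false OR true = true
[1.1.1.2.1] NOT true = false
[1.1.1.2.2.1.1] false OR false = false
[1.1.1.2.2.1] NOT false = true
[1.1.1.2.2.2] false OR false OR true = true
[1.1.1.2.2] true → true = true
[1.1.1.2] false OR true = true
[1.1.1] false OR true = true
[1.1] NOT true = false
[1] NOT false = true
[root] NOT true = false
Overall: false → blocked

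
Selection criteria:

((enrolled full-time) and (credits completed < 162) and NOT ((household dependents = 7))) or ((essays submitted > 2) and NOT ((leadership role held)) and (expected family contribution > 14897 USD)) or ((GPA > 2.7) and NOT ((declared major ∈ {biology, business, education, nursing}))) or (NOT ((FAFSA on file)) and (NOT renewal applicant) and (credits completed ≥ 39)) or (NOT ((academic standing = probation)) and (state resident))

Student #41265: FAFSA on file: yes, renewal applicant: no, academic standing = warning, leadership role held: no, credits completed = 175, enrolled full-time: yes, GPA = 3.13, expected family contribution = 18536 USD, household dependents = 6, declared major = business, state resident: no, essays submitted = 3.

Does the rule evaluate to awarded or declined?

Atomic conditions:
  enrolled full-time: yes → true
  credits completed < 162: 175 < 162 is false
  household dependents = 7: 6 == 7 is false
  essays submitted > 2: 3 > 2 is true
  leadership role held: no → false
  expected family contribution > 14897 USD: 18536 > 14897 is true
  GPA > 2.7: 3.13 > 2.7 is true
  declared major ∈ {biology, business, education, nursing}: business is in the set → true
  FAFSA on file: yes → true
  NOT renewal applicant: no → true
  credits completed ≥ 39: 175 ≥ 39 is true
  academic standing = probation: warning == probation is false
  state resident: no → false
Combine:
[1.3] NOT false = true
[1] true AND false AND true = false
[2.2] NOT false = true
[2] true AND true AND true = true
[3.2] NOT true = false
[3] true AND false = false
[4.1] NOT true = false
[4] false AND true AND true = false
[5.1] NOT false = true
[5] true AND false = false
[root] false OR true OR false OR false OR false = true
Overall: true → awarded

Awarded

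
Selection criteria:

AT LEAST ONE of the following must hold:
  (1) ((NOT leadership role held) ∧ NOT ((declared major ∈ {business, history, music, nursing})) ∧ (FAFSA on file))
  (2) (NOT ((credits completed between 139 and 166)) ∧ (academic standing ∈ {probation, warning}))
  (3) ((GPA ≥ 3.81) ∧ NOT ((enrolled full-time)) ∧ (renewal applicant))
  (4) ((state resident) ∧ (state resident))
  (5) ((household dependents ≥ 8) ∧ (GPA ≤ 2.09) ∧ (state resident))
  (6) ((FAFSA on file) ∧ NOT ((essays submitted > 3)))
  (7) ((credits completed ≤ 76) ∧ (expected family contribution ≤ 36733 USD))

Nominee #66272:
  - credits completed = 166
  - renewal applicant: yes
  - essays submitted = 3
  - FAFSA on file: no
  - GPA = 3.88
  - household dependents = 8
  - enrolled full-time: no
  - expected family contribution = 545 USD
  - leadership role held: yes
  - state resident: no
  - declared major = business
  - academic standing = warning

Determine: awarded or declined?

Atomic conditions:
  NOT leadership role held: yes → false
  declared major ∈ {business, history, music, nursing}: business is in the set → true
  FAFSA on file: no → false
  credits completed between 139 and 166: 166 in [139, 166] is true
  academic standing ∈ {probation, warning}: warning is in the set → true
  GPA ≥ 3.81: 3.88 ≥ 3.81 is true
  enrolled full-time: no → false
  renewal applicant: yes → true
  state resident: no → false
  household dependents ≥ 8: 8 ≥ 8 is true
  GPA ≤ 2.09: 3.88 ≤ 2.09 is false
  essays submitted > 3: 3 > 3 is false
  credits completed ≤ 76: 166 ≤ 76 is false
  expected family contribution ≤ 36733 USD: 545 ≤ 36733 is true
Combine:
[1.2] NOT true = false
[1] false AND false AND false = false
[2.1] NOT true = false
[2] false AND true = false
[3.2] NOT false = true
[3] true AND true AND true = true
[4] false AND false = false
[5] true AND false AND false = false
[6.2] NOT false = true
[6] false AND true = false
[7] false AND true = false
[root] false OR false OR true OR false OR false OR false OR false = true
Overall: true → awarded

Awarded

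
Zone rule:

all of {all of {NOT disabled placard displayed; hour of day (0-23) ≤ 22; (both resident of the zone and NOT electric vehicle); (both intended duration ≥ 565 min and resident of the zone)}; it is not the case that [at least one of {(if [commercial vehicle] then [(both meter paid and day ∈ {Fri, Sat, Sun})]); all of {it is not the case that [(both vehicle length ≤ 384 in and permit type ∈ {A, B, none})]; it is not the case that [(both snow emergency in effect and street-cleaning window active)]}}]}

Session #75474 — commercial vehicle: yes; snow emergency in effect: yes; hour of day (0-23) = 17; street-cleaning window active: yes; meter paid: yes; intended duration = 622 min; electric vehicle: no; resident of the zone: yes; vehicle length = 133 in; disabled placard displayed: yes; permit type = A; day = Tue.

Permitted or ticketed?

Ticketed

Atomic conditions:
  NOT disabled placard displayed: yes → false
  hour of day (0-23) ≤ 22: 17 ≤ 22 is true
  resident of the zone: yes → true
  NOT electric vehicle: no → true
  intended duration ≥ 565 min: 622 ≥ 565 is true
  commercial vehicle: yes → true
  meter paid: yes → true
  day ∈ {Fri, Sat, Sun}: Tue is not in the set → false
  vehicle length ≤ 384 in: 133 ≤ 384 is true
  permit type ∈ {A, B, none}: A is in the set → true
  snow emergency in effect: yes → true
  street-cleaning window active: yes → true
Combine:
[1.3] true AND true = true
[1.4] true AND true = true
[1] false AND true AND true AND true = false
[2.1.1.2] true AND false = false
[2.1.1] true → false = false
[2.1.2.1.1] true AND true = true
[2.1.2.1] NOT true = false
[2.1.2.2.1] true AND true = true
[2.1.2.2] NOT true = false
[2.1.2] false AND false = false
[2.1] false OR false = false
[2] NOT false = true
[root] false AND true = false
Overall: false → ticketed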